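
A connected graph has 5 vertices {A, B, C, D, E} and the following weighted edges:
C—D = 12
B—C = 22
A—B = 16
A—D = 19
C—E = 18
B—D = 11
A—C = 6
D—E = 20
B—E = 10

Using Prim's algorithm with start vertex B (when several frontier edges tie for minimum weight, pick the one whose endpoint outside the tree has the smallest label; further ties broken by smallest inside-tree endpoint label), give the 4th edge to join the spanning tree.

Grow the tree from B using Prim:
Step 1: frontier [B—E 10, B—D 11, A—B 16, B—C 22] → take B—E (10); add E.
Step 2: frontier [B—D 11, A—B 16, B—C 22, C—E 18, D—E 20] → take B—D (11); add D.
Step 3: frontier [A—B 16, B—C 22, C—D 12, A—D 19, C—E 18] → take C—D (12); add C.
Step 4: frontier [A—B 16, A—C 6, A—D 19] → take A—C (6); add A.
The 4th edge added is A—C.

A-C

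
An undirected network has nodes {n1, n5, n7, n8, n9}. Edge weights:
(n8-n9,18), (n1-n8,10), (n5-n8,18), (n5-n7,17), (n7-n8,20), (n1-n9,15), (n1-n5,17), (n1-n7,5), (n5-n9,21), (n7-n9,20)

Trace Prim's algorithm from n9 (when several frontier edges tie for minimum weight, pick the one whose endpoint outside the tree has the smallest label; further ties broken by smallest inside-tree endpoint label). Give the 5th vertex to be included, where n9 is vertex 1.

n5

Prim, starting at n9.
Step 1: cheapest edge leaving the tree is n1-n9 (15); add n1.
Step 2: cheapest edge leaving the tree is n1-n7 (5); add n7.
Step 3: cheapest edge leaving the tree is n1-n8 (10); add n8.
Step 4: cheapest edge leaving the tree is n1-n5 (17); add n5.
Vertex order: n9, n1, n7, n8, n5. The 5th vertex is n5.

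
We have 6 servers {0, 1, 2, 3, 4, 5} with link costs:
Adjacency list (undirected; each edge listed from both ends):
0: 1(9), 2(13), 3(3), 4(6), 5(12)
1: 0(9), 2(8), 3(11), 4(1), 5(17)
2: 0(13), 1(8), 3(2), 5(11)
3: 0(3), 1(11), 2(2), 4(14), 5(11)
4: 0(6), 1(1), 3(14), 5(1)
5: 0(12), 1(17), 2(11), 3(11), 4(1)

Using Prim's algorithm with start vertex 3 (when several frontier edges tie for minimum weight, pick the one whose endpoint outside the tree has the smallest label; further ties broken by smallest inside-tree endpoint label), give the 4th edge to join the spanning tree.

Grow the tree from 3 using Prim:
Step 1: cheapest edge leaving the tree is 2 3 (2); add 2.
Step 2: cheapest edge leaving the tree is 0 3 (3); add 0.
Step 3: cheapest edge leaving the tree is 0 4 (6); add 4.
Step 4: cheapest edge leaving the tree is 1 4 (1); add 1.
Step 5: cheapest edge leaving the tree is 4 5 (1); add 5.
The 4th edge added is 1 4.

1-4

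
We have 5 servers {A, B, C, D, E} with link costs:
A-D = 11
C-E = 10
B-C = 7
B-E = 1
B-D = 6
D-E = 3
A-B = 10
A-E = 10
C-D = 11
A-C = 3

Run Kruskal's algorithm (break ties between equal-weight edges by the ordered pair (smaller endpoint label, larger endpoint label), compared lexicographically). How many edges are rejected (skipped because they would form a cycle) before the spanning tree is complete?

Kruskal: consider edges lightest-first.
B-E (1): add. Components now {A} {B,E} {C} {D}
A-C (3): add. Components now {A,C} {B,E} {D}
D-E (3): add. Components now {A,C} {B,D,E}
B-D (6): skip — B and D already connected.
B-C (7): add. Components now {A,B,C,D,E}
Edges rejected before the tree was complete: 1.

1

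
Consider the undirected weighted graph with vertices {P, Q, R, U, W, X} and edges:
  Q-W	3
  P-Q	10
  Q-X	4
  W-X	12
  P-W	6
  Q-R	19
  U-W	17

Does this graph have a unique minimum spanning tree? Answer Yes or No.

Yes

Sort edges by weight, then run Kruskal:
Q-W (3): add. Components now {P} {X} {Q,W} {R} {U}
Q-X (4): add. Components now {P} {Q,W,X} {R} {U}
P-W (6): add. Components now {P,Q,W,X} {R} {U}
P-Q (10): skip — P and Q already connected.
W-X (12): skip — X and W already connected.
U-W (17): add. Components now {P,Q,U,W,X} {R}
Q-R (19): add. Components now {P,Q,R,U,W,X}
Every non-tree edge has weight strictly greater than the heaviest edge on the tree path between its endpoints, so the MST is unique.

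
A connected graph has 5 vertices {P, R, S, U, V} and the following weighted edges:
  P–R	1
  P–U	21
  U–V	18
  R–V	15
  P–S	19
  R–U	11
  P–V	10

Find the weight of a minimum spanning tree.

Prim, starting at P.
Step 1: frontier [P–R 1, P–V 10, P–S 19, P–U 21] → take P–R (1); add R.
Step 2: frontier [P–V 10, P–S 19, P–U 21, R–U 11, R–V 15] → take P–V (10); add V.
Step 3: frontier [P–S 19, P–U 21, R–U 11, U–V 18] → take R–U (11); add U.
Step 4: frontier [P–S 19] → take P–S (19); add S.
MST edges: P–R, P–V, R–U, P–S; total weight 1+10+11+19 = 41.

41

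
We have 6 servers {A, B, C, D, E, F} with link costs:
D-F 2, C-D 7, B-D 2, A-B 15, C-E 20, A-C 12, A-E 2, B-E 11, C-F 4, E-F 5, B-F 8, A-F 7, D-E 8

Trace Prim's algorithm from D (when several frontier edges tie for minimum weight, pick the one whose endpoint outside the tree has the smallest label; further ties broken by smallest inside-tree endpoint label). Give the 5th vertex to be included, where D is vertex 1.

Prim's algorithm from D:
Step 1: frontier [B-D 2, D-F 2, C-D 7, D-E 8] → take B-D (2); add B.
Step 2: frontier [B-F 8, B-E 11, A-B 15, D-F 2, C-D 7, D-E 8] → take D-F (2); add F.
Step 3: frontier [B-E 11, A-B 15, C-D 7, D-E 8, C-F 4, E-F 5, A-F 7] → take C-F (4); add C.
Step 4: frontier [B-E 11, A-B 15, A-C 12, C-E 20, D-E 8, E-F 5, A-F 7] → take E-F (5); add E.
Step 5: frontier [A-B 15, A-C 12, A-E 2, A-F 7] → take A-E (2); add A.
Vertex order: D, B, F, C, E, A. The 5th vertex is E.

E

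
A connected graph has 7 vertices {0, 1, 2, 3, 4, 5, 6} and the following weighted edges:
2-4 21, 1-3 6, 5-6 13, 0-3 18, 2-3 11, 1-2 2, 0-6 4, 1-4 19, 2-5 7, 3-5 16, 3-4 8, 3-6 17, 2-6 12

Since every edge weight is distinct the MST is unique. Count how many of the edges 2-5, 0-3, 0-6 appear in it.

Sort edges by weight, then run Kruskal:
1-2 (2): add. Components now {0} {1,2} {3} {4} {5} {6}
0-6 (4): add. Components now {0,6} {1,2} {3} {4} {5}
1-3 (6): add. Components now {0,6} {1,2,3} {4} {5}
2-5 (7): add. Components now {0,6} {1,2,3,5} {4}
3-4 (8): add. Components now {0,6} {1,2,3,4,5}
2-3 (11): skip — 2 and 3 already connected.
2-6 (12): add. Components now {0,1,2,3,4,5,6}
MST edge set: {1-2, 0-6, 1-3, 2-5, 3-4, 2-6}.
Of the listed edges, {2-5, 0-6} are in the MST → 2.

2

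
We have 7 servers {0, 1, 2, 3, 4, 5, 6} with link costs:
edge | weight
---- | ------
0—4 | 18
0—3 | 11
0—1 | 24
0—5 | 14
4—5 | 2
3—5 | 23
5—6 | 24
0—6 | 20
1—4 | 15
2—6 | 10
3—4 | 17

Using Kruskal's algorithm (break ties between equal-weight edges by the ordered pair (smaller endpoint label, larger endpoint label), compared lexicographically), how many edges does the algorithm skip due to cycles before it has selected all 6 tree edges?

Sort edges by weight, then run Kruskal:
4—5 (2): add — endpoints in different components.
2—6 (10): add — endpoints in different components.
0—3 (11): add — endpoints in different components.
0—5 (14): add — endpoints in different components.
1—4 (15): add — endpoints in different components.
3—4 (17): skip — 3 and 4 already connected.
0—4 (18): skip — 0 and 4 already connected.
0—6 (20): add — endpoints in different components.
Edges rejected before the tree was complete: 2.

2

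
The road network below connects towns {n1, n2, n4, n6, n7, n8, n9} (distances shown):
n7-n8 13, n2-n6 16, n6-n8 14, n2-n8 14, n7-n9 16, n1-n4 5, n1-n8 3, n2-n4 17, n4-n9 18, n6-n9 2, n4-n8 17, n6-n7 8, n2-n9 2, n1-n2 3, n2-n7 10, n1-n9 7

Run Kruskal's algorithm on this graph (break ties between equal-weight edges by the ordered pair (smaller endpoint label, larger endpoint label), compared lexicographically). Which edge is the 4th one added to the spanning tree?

n1-n8

Kruskal's algorithm — process edges by increasing weight (ties by edge label):
n2-n9 (2): add. Components now {n1} {n4} {n7} {n8} {n2,n9} {n6}
n6-n9 (2): add. Components now {n1} {n4} {n7} {n8} {n2,n6,n9}
n1-n2 (3): add. Components now {n1,n2,n6,n9} {n4} {n7} {n8}
n1-n8 (3): add. Components now {n1,n2,n6,n8,n9} {n4} {n7}
n1-n4 (5): add. Components now {n1,n2,n4,n6,n8,n9} {n7}
n1-n9 (7): skip — n1 and n9 already connected.
n6-n7 (8): add. Components now {n1,n2,n4,n6,n7,n8,n9}
The 4th edge added is n1-n8.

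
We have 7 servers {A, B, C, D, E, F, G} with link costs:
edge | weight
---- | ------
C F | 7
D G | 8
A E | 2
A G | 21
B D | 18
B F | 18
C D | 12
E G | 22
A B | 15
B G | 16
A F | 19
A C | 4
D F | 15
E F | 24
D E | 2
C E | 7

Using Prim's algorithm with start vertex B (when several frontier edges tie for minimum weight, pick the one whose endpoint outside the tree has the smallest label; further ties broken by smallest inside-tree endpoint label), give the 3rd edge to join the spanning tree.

D-E

Prim's algorithm from B:
Step 1: cheapest edge leaving the tree is A B (15); add A.
Step 2: cheapest edge leaving the tree is A E (2); add E.
Step 3: cheapest edge leaving the tree is D E (2); add D.
Step 4: cheapest edge leaving the tree is A C (4); add C.
Step 5: cheapest edge leaving the tree is C F (7); add F.
Step 6: cheapest edge leaving the tree is D G (8); add G.
The 3rd edge added is D E.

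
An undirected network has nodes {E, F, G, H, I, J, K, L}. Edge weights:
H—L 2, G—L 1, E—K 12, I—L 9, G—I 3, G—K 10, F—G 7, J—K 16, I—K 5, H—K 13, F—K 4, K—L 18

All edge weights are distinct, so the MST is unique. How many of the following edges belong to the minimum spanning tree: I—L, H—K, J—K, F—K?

Kruskal: consider edges lightest-first.
G—L (1): add — endpoints in different components.
H—L (2): add — endpoints in different components.
G—I (3): add — endpoints in different components.
F—K (4): add — endpoints in different components.
I—K (5): add — endpoints in different components.
F—G (7): skip — F and G already connected.
I—L (9): skip — I and L already connected.
G—K (10): skip — G and K already connected.
E—K (12): add — endpoints in different components.
H—K (13): skip — H and K already connected.
J—K (16): add — endpoints in different components.
MST edge set: {G—L, H—L, G—I, F—K, I—K, E—K, J—K}.
Of the listed edges, {J—K, F—K} are in the MST → 2.

2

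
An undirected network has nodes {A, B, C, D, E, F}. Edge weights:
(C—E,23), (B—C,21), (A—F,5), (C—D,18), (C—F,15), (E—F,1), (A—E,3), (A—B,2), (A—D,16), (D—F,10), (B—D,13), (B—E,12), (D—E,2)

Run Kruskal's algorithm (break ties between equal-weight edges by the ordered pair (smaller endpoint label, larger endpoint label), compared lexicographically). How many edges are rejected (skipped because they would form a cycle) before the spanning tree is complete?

4

Kruskal: consider edges lightest-first.
E—F (1): add — endpoints in different components.
A—B (2): add — endpoints in different components.
D—E (2): add — endpoints in different components.
A—E (3): add — endpoints in different components.
A—F (5): skip — A and F already connected.
D—F (10): skip — D and F already connected.
B—E (12): skip — B and E already connected.
B—D (13): skip — B and D already connected.
C—F (15): add — endpoints in different components.
Edges rejected before the tree was complete: 4.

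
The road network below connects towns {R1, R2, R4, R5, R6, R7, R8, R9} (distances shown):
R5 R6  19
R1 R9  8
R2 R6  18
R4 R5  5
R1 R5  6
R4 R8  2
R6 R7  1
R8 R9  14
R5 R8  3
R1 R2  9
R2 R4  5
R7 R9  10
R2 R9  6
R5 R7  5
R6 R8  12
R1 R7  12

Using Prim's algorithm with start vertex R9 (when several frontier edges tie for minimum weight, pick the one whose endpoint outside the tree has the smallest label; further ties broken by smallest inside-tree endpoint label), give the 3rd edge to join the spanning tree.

R4-R8

Prim's algorithm from R9:
Step 1: cheapest edge leaving the tree is R2 R9 (6); add R2.
Step 2: cheapest edge leaving the tree is R2 R4 (5); add R4.
Step 3: cheapest edge leaving the tree is R4 R8 (2); add R8.
Step 4: cheapest edge leaving the tree is R5 R8 (3); add R5.
Step 5: cheapest edge leaving the tree is R5 R7 (5); add R7.
Step 6: cheapest edge leaving the tree is R6 R7 (1); add R6.
Step 7: cheapest edge leaving the tree is R1 R5 (6); add R1.
The 3rd edge added is R4 R8.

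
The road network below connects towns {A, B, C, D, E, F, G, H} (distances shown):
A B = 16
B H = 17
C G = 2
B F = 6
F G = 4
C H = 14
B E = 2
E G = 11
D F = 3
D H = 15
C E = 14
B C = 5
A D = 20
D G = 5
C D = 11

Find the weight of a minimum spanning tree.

Grow the tree from C using Prim:
Step 1: cheapest edge leaving the tree is C G (2); add G.
Step 2: cheapest edge leaving the tree is F G (4); add F.
Step 3: cheapest edge leaving the tree is D F (3); add D.
Step 4: cheapest edge leaving the tree is B C (5); add B.
Step 5: cheapest edge leaving the tree is B E (2); add E.
Step 6: cheapest edge leaving the tree is C H (14); add H.
Step 7: cheapest edge leaving the tree is A B (16); add A.
MST edges: C G, F G, D F, B C, B E, C H, A B; total weight 2+4+3+5+2+14+16 = 46.

46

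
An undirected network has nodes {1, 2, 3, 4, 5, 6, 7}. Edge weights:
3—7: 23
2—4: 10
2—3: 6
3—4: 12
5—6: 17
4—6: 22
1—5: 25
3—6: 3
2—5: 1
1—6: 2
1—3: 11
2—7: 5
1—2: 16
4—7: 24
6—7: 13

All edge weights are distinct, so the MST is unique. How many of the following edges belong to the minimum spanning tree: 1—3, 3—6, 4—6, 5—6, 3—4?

1

Sort edges by weight, then run Kruskal:
2—5 (1): add. Components now {1} {2,5} {3} {4} {6} {7}
1—6 (2): add. Components now {1,6} {2,5} {3} {4} {7}
3—6 (3): add. Components now {1,3,6} {2,5} {4} {7}
2—7 (5): add. Components now {1,3,6} {2,5,7} {4}
2—3 (6): add. Components now {1,2,3,5,6,7} {4}
2—4 (10): add. Components now {1,2,3,4,5,6,7}
MST edge set: {2—5, 1—6, 3—6, 2—7, 2—3, 2—4}.
Of the listed edges, {3—6} are in the MST → 1.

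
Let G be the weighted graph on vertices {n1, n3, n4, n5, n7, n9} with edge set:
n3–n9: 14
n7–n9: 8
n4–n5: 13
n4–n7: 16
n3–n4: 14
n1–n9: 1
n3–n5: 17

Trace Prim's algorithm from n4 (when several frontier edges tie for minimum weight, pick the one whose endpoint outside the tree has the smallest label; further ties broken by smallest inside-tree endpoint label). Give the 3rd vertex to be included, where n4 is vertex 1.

Prim, starting at n4.
Step 1: frontier [n4–n5 13, n3–n4 14, n4–n7 16] → take n4–n5 (13); add n5.
Step 2: frontier [n3–n4 14, n4–n7 16, n3–n5 17] → take n3–n4 (14); add n3.
Step 3: frontier [n3–n9 14, n4–n7 16] → take n3–n9 (14); add n9.
Step 4: frontier [n4–n7 16, n1–n9 1, n7–n9 8] → take n1–n9 (1); add n1.
Step 5: frontier [n4–n7 16, n7–n9 8] → take n7–n9 (8); add n7.
Vertex order: n4, n5, n3, n9, n1, n7. The 3rd vertex is n3.

n3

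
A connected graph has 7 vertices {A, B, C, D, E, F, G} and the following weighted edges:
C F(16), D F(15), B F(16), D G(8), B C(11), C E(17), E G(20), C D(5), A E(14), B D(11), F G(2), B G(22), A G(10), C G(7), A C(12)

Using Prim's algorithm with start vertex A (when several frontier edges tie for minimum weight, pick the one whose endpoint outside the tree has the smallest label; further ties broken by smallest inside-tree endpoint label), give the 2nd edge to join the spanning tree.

F-G

Grow the tree from A using Prim:
Step 1: cheapest edge leaving the tree is A G (10); add G.
Step 2: cheapest edge leaving the tree is F G (2); add F.
Step 3: cheapest edge leaving the tree is C G (7); add C.
Step 4: cheapest edge leaving the tree is C D (5); add D.
Step 5: cheapest edge leaving the tree is B C (11); add B.
Step 6: cheapest edge leaving the tree is A E (14); add E.
The 2nd edge added is F G.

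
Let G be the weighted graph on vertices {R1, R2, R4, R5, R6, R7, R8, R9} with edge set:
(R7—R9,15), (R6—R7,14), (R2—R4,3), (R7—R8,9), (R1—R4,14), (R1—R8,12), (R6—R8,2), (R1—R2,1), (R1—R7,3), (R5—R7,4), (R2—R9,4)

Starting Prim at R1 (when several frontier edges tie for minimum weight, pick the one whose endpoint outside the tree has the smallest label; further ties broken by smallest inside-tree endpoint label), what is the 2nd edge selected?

Grow the tree from R1 using Prim:
Step 1: cheapest edge leaving the tree is R1—R2 (1); add R2.
Step 2: cheapest edge leaving the tree is R2—R4 (3); add R4.
Step 3: cheapest edge leaving the tree is R1—R7 (3); add R7.
Step 4: cheapest edge leaving the tree is R5—R7 (4); add R5.
Step 5: cheapest edge leaving the tree is R2—R9 (4); add R9.
Step 6: cheapest edge leaving the tree is R7—R8 (9); add R8.
Step 7: cheapest edge leaving the tree is R6—R8 (2); add R6.
The 2nd edge added is R2—R4.

R2-R4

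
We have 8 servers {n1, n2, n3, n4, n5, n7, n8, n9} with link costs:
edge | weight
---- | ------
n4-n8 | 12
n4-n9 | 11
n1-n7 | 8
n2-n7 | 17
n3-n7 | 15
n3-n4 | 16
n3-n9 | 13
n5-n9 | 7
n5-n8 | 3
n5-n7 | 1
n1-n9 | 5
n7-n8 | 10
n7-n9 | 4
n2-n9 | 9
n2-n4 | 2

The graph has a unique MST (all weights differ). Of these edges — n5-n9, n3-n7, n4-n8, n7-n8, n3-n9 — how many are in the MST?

Kruskal: consider edges lightest-first.
n5-n7 (1): add — endpoints in different components.
n2-n4 (2): add — endpoints in different components.
n5-n8 (3): add — endpoints in different components.
n7-n9 (4): add — endpoints in different components.
n1-n9 (5): add — endpoints in different components.
n5-n9 (7): skip — n5 and n9 already connected.
n1-n7 (8): skip — n1 and n7 already connected.
n2-n9 (9): add — endpoints in different components.
n7-n8 (10): skip — n7 and n8 already connected.
n4-n9 (11): skip — n4 and n9 already connected.
n4-n8 (12): skip — n4 and n8 already connected.
n3-n9 (13): add — endpoints in different components.
MST edge set: {n5-n7, n2-n4, n5-n8, n7-n9, n1-n9, n2-n9, n3-n9}.
Of the listed edges, {n3-n9} are in the MST → 1.

1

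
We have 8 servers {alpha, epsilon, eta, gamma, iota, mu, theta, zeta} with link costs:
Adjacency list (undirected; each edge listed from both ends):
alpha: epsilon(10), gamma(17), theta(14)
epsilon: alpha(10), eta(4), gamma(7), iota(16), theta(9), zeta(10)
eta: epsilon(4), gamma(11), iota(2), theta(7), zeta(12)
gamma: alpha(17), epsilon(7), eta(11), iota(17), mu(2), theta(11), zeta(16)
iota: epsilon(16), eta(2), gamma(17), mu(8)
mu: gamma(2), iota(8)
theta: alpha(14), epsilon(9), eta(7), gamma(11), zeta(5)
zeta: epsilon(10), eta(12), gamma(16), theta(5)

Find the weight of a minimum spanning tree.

37

Sort edges by weight, then run Kruskal:
eta—iota (2): add — endpoints in different components.
gamma—mu (2): add — endpoints in different components.
epsilon—eta (4): add — endpoints in different components.
theta—zeta (5): add — endpoints in different components.
epsilon—gamma (7): add — endpoints in different components.
eta—theta (7): add — endpoints in different components.
iota—mu (8): skip — mu and iota already connected.
epsilon—theta (9): skip — epsilon and theta already connected.
alpha—epsilon (10): add — endpoints in different components.
MST edges: eta—iota, gamma—mu, epsilon—eta, theta—zeta, epsilon—gamma, eta—theta, alpha—epsilon; total weight 2+2+4+5+7+7+10 = 37.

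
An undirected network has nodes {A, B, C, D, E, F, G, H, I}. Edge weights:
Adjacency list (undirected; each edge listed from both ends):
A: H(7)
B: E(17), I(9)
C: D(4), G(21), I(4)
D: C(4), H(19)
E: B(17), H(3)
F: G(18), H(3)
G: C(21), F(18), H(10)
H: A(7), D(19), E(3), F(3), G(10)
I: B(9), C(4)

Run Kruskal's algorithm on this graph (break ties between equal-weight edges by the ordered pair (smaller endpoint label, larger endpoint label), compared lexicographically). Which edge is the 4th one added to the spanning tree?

C-I

Kruskal's algorithm — process edges by increasing weight (ties by edge label):
E-H (3): add — endpoints in different components.
F-H (3): add — endpoints in different components.
C-D (4): add — endpoints in different components.
C-I (4): add — endpoints in different components.
A-H (7): add — endpoints in different components.
B-I (9): add — endpoints in different components.
G-H (10): add — endpoints in different components.
B-E (17): add — endpoints in different components.
The 4th edge added is C-I.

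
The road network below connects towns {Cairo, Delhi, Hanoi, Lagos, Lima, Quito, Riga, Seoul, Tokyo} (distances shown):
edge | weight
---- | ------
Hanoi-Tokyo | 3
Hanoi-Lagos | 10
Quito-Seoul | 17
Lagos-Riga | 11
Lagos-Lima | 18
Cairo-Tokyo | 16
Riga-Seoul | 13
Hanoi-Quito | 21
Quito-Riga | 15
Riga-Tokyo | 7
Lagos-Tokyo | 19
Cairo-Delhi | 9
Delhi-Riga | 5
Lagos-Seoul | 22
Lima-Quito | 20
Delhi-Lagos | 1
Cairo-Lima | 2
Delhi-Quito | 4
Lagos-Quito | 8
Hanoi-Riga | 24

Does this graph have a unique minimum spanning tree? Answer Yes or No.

Yes

Kruskal's algorithm — process edges by increasing weight (ties by edge label):
Delhi-Lagos (1): add — endpoints in different components.
Cairo-Lima (2): add — endpoints in different components.
Hanoi-Tokyo (3): add — endpoints in different components.
Delhi-Quito (4): add — endpoints in different components.
Delhi-Riga (5): add — endpoints in different components.
Riga-Tokyo (7): add — endpoints in different components.
Lagos-Quito (8): skip — Lagos and Quito already connected.
Cairo-Delhi (9): add — endpoints in different components.
Hanoi-Lagos (10): skip — Lagos and Hanoi already connected.
Lagos-Riga (11): skip — Lagos and Riga already connected.
Riga-Seoul (13): add — endpoints in different components.
Every non-tree edge has weight strictly greater than the heaviest edge on the tree path between its endpoints, so the MST is unique.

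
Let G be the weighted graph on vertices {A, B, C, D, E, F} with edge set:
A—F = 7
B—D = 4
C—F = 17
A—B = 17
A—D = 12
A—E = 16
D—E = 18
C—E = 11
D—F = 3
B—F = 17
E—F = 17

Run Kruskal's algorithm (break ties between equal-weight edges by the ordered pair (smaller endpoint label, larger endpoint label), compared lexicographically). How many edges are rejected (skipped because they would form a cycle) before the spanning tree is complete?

1

Kruskal's algorithm — process edges by increasing weight (ties by edge label):
D—F (3): add. Components now {A} {B} {C} {D,F} {E}
B—D (4): add. Components now {A} {B,D,F} {C} {E}
A—F (7): add. Components now {A,B,D,F} {C} {E}
C—E (11): add. Components now {A,B,D,F} {C,E}
A—D (12): skip — A and D already connected.
A—E (16): add. Components now {A,B,C,D,E,F}
Edges rejected before the tree was complete: 1.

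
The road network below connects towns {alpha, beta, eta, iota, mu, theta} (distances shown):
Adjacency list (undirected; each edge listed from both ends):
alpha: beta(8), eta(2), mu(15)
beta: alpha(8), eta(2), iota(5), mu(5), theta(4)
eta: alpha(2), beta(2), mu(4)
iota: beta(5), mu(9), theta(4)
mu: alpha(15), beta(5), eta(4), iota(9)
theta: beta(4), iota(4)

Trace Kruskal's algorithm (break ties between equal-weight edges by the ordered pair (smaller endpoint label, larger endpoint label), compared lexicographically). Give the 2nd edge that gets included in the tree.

beta-eta

Sort edges by weight, then run Kruskal:
alpha–eta (2): add. Components now {theta} {alpha,eta} {beta} {mu} {iota}
beta–eta (2): add. Components now {theta} {alpha,beta,eta} {mu} {iota}
beta–theta (4): add. Components now {alpha,beta,eta,theta} {mu} {iota}
eta–mu (4): add. Components now {alpha,beta,eta,mu,theta} {iota}
iota–theta (4): add. Components now {alpha,beta,eta,iota,mu,theta}
The 2nd edge added is beta–eta.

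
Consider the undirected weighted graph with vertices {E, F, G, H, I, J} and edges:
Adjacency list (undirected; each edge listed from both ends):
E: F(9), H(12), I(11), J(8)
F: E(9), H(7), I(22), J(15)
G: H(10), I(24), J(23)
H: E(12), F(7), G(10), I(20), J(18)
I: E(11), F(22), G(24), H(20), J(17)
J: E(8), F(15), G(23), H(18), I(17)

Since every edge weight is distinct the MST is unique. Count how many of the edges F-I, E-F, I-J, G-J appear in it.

1

Kruskal's algorithm — process edges by increasing weight (ties by edge label):
F-H (7): add. Components now {E} {F,H} {G} {I} {J}
E-J (8): add. Components now {E,J} {F,H} {G} {I}
E-F (9): add. Components now {E,F,H,J} {G} {I}
G-H (10): add. Components now {E,F,G,H,J} {I}
E-I (11): add. Components now {E,F,G,H,I,J}
MST edge set: {F-H, E-J, E-F, G-H, E-I}.
Of the listed edges, {E-F} are in the MST → 1.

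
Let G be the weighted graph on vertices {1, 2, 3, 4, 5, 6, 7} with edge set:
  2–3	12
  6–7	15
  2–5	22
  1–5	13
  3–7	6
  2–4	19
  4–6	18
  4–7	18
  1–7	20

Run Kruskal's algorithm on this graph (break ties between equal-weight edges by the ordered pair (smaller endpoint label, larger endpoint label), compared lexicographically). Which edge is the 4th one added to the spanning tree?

Kruskal: consider edges lightest-first.
3–7 (6): add. Components now {1} {2} {3,7} {4} {5} {6}
2–3 (12): add. Components now {1} {2,3,7} {4} {5} {6}
1–5 (13): add. Components now {1,5} {2,3,7} {4} {6}
6–7 (15): add. Components now {1,5} {2,3,6,7} {4}
4–6 (18): add. Components now {1,5} {2,3,4,6,7}
4–7 (18): skip — 4 and 7 already connected.
2–4 (19): skip — 2 and 4 already connected.
1–7 (20): add. Components now {1,2,3,4,5,6,7}
The 4th edge added is 6–7.

6-7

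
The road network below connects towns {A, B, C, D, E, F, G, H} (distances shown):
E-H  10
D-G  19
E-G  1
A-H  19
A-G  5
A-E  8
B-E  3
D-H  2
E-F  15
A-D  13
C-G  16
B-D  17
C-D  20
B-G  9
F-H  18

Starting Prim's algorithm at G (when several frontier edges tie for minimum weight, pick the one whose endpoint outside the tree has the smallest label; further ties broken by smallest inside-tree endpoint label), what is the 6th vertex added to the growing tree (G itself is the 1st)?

D

Grow the tree from G using Prim:
Step 1: cheapest edge leaving the tree is E-G (1); add E.
Step 2: cheapest edge leaving the tree is B-E (3); add B.
Step 3: cheapest edge leaving the tree is A-G (5); add A.
Step 4: cheapest edge leaving the tree is E-H (10); add H.
Step 5: cheapest edge leaving the tree is D-H (2); add D.
Step 6: cheapest edge leaving the tree is E-F (15); add F.
Step 7: cheapest edge leaving the tree is C-G (16); add C.
Vertex order: G, E, B, A, H, D, F, C. The 6th vertex is D.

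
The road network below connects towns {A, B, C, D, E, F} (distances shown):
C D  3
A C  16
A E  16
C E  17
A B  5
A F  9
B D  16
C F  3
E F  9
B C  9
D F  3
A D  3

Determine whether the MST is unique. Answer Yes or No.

No

Sort edges by weight, then run Kruskal:
A D (3): add — endpoints in different components.
C D (3): add — endpoints in different components.
C F (3): add — endpoints in different components.
D F (3): skip — D and F already connected.
A B (5): add — endpoints in different components.
A F (9): skip — A and F already connected.
B C (9): skip — B and C already connected.
E F (9): add — endpoints in different components.
Non-tree edge D F has weight 3, equal to the heaviest edge on its tree cycle — swapping gives another MST of the same weight. Not unique.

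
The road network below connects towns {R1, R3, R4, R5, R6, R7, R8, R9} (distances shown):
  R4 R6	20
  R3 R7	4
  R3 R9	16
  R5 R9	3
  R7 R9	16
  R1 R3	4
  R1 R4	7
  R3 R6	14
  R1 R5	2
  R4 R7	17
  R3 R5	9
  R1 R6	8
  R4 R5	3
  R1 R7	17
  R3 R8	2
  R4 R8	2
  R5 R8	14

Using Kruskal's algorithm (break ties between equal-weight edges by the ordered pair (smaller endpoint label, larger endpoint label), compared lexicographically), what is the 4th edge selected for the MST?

Kruskal's algorithm — process edges by increasing weight (ties by edge label):
R1 R5 (2): add — endpoints in different components.
R3 R8 (2): add — endpoints in different components.
R4 R8 (2): add — endpoints in different components.
R4 R5 (3): add — endpoints in different components.
R5 R9 (3): add — endpoints in different components.
R1 R3 (4): skip — R1 and R3 already connected.
R3 R7 (4): add — endpoints in different components.
R1 R4 (7): skip — R1 and R4 already connected.
R1 R6 (8): add — endpoints in different components.
The 4th edge added is R4 R5.

R4-R5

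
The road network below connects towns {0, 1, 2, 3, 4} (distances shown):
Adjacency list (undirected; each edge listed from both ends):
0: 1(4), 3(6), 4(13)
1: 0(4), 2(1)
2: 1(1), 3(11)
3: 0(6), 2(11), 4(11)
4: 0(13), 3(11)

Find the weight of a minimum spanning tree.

22

Sort edges by weight, then run Kruskal:
1 2 (1): add. Components now {0} {1,2} {3} {4}
0 1 (4): add. Components now {0,1,2} {3} {4}
0 3 (6): add. Components now {0,1,2,3} {4}
2 3 (11): skip — 2 and 3 already connected.
3 4 (11): add. Components now {0,1,2,3,4}
MST edges: 1 2, 0 1, 0 3, 3 4; total weight 1+4+6+11 = 22.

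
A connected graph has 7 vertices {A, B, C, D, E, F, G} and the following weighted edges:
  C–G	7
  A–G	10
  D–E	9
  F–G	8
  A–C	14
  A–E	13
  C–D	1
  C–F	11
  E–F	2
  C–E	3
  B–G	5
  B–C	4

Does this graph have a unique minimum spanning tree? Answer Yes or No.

Kruskal's algorithm — process edges by increasing weight (ties by edge label):
C–D (1): add. Components now {A} {B} {C,D} {E} {F} {G}
E–F (2): add. Components now {A} {B} {C,D} {E,F} {G}
C–E (3): add. Components now {A} {B} {C,D,E,F} {G}
B–C (4): add. Components now {A} {B,C,D,E,F} {G}
B–G (5): add. Components now {A} {B,C,D,E,F,G}
C–G (7): skip — C and G already connected.
F–G (8): skip — F and G already connected.
D–E (9): skip — D and E already connected.
A–G (10): add. Components now {A,B,C,D,E,F,G}
Every non-tree edge has weight strictly greater than the heaviest edge on the tree path between its endpoints, so the MST is unique.

Yes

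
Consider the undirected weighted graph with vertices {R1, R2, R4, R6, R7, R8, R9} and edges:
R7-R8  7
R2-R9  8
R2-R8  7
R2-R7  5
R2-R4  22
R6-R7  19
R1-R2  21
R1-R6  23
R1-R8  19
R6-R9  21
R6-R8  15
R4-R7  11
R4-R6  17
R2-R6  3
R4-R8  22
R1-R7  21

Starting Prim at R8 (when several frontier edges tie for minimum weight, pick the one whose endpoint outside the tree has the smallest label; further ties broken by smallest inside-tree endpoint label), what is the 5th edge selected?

R4-R7

Prim, starting at R8.
Step 1: cheapest edge leaving the tree is R2-R8 (7); add R2.
Step 2: cheapest edge leaving the tree is R2-R6 (3); add R6.
Step 3: cheapest edge leaving the tree is R2-R7 (5); add R7.
Step 4: cheapest edge leaving the tree is R2-R9 (8); add R9.
Step 5: cheapest edge leaving the tree is R4-R7 (11); add R4.
Step 6: cheapest edge leaving the tree is R1-R8 (19); add R1.
The 5th edge added is R4-R7.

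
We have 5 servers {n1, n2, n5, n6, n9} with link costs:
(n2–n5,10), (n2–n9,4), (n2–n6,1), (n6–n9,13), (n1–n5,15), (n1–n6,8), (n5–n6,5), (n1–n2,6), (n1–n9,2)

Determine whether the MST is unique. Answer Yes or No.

Yes

Kruskal: consider edges lightest-first.
n2–n6 (1): add. Components now {n9} {n1} {n2,n6} {n5}
n1–n9 (2): add. Components now {n1,n9} {n2,n6} {n5}
n2–n9 (4): add. Components now {n1,n2,n6,n9} {n5}
n5–n6 (5): add. Components now {n1,n2,n5,n6,n9}
Every non-tree edge has weight strictly greater than the heaviest edge on the tree path between its endpoints, so the MST is unique.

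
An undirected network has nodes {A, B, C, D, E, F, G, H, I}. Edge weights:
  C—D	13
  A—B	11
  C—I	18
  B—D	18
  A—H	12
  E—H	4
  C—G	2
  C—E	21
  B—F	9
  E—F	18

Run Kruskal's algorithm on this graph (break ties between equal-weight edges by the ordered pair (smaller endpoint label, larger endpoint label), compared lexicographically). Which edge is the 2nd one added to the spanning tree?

Kruskal: consider edges lightest-first.
C—G (2): add — endpoints in different components.
E—H (4): add — endpoints in different components.
B—F (9): add — endpoints in different components.
A—B (11): add — endpoints in different components.
A—H (12): add — endpoints in different components.
C—D (13): add — endpoints in different components.
B—D (18): add — endpoints in different components.
C—I (18): add — endpoints in different components.
The 2nd edge added is E—H.

E-H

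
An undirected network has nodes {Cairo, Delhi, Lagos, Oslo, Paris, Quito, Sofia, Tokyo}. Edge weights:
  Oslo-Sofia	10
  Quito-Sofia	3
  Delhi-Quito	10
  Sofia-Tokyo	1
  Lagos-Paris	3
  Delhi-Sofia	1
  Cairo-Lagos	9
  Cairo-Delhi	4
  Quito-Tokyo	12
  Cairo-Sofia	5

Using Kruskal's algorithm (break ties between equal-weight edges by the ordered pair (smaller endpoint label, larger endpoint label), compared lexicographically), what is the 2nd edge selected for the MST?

Sofia-Tokyo

Sort edges by weight, then run Kruskal:
Delhi-Sofia (1): add — endpoints in different components.
Sofia-Tokyo (1): add — endpoints in different components.
Lagos-Paris (3): add — endpoints in different components.
Quito-Sofia (3): add — endpoints in different components.
Cairo-Delhi (4): add — endpoints in different components.
Cairo-Sofia (5): skip — Sofia and Cairo already connected.
Cairo-Lagos (9): add — endpoints in different components.
Delhi-Quito (10): skip — Quito and Delhi already connected.
Oslo-Sofia (10): add — endpoints in different components.
The 2nd edge added is Sofia-Tokyo.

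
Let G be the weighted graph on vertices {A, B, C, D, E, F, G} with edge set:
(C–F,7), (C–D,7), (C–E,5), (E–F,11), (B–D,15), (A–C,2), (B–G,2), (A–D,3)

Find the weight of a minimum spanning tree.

Prim, starting at C.
Step 1: cheapest edge leaving the tree is A–C (2); add A.
Step 2: cheapest edge leaving the tree is A–D (3); add D.
Step 3: cheapest edge leaving the tree is C–E (5); add E.
Step 4: cheapest edge leaving the tree is C–F (7); add F.
Step 5: cheapest edge leaving the tree is B–D (15); add B.
Step 6: cheapest edge leaving the tree is B–G (2); add G.
MST edges: A–C, A–D, C–E, C–F, B–D, B–G; total weight 2+3+5+7+15+2 = 34.

34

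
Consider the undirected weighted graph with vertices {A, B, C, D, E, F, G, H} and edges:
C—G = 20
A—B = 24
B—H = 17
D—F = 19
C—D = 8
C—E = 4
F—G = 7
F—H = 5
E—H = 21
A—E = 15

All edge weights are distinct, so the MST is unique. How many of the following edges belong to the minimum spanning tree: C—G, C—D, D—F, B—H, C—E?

4

Kruskal: consider edges lightest-first.
C—E (4): add — endpoints in different components.
F—H (5): add — endpoints in different components.
F—G (7): add — endpoints in different components.
C—D (8): add — endpoints in different components.
A—E (15): add — endpoints in different components.
B—H (17): add — endpoints in different components.
D—F (19): add — endpoints in different components.
MST edge set: {C—E, F—H, F—G, C—D, A—E, B—H, D—F}.
Of the listed edges, {C—D, D—F, B—H, C—E} are in the MST → 4.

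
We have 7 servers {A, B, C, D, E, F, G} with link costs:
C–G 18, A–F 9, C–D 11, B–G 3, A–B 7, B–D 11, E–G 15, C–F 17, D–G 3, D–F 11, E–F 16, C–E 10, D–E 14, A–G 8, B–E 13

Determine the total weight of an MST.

Grow the tree from B using Prim:
Step 1: cheapest edge leaving the tree is B–G (3); add G.
Step 2: cheapest edge leaving the tree is D–G (3); add D.
Step 3: cheapest edge leaving the tree is A–B (7); add A.
Step 4: cheapest edge leaving the tree is A–F (9); add F.
Step 5: cheapest edge leaving the tree is C–D (11); add C.
Step 6: cheapest edge leaving the tree is C–E (10); add E.
MST edges: B–G, D–G, A–B, A–F, C–D, C–E; total weight 3+3+7+9+11+10 = 43.

43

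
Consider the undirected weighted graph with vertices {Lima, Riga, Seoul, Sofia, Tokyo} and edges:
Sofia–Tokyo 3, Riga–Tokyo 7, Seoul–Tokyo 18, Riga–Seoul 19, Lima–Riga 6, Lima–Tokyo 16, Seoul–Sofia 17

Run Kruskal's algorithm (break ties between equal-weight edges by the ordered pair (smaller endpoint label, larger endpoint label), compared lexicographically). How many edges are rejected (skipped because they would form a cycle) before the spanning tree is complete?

Kruskal: consider edges lightest-first.
Sofia–Tokyo (3): add — endpoints in different components.
Lima–Riga (6): add — endpoints in different components.
Riga–Tokyo (7): add — endpoints in different components.
Lima–Tokyo (16): skip — Tokyo and Lima already connected.
Seoul–Sofia (17): add — endpoints in different components.
Edges rejected before the tree was complete: 1.

1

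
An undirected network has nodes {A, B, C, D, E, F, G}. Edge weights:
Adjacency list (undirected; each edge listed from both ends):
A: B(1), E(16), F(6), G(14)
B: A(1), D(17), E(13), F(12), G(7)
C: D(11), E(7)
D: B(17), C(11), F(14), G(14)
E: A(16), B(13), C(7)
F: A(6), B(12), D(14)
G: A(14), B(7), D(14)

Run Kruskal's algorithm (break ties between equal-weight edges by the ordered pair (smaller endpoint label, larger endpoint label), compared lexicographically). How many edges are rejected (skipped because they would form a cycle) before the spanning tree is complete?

1

Kruskal: consider edges lightest-first.
A–B (1): add — endpoints in different components.
A–F (6): add — endpoints in different components.
B–G (7): add — endpoints in different components.
C–E (7): add — endpoints in different components.
C–D (11): add — endpoints in different components.
B–F (12): skip — B and F already connected.
B–E (13): add — endpoints in different components.
Edges rejected before the tree was complete: 1.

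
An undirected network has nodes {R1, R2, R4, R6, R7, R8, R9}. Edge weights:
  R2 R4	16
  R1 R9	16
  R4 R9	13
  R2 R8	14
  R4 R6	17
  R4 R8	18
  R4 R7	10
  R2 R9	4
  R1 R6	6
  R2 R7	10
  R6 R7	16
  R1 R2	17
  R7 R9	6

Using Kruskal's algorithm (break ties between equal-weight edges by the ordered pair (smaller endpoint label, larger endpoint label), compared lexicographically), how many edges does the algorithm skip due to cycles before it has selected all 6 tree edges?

Kruskal's algorithm — process edges by increasing weight (ties by edge label):
R2 R9 (4): add. Components now {R4} {R8} {R1} {R2,R9} {R7} {R6}
R1 R6 (6): add. Components now {R4} {R8} {R1,R6} {R2,R9} {R7}
R7 R9 (6): add. Components now {R4} {R8} {R1,R6} {R2,R7,R9}
R2 R7 (10): skip — R2 and R7 already connected.
R4 R7 (10): add. Components now {R2,R4,R7,R9} {R8} {R1,R6}
R4 R9 (13): skip — R4 and R9 already connected.
R2 R8 (14): add. Components now {R2,R4,R7,R8,R9} {R1,R6}
R1 R9 (16): add. Components now {R1,R2,R4,R6,R7,R8,R9}
Edges rejected before the tree was complete: 2.

2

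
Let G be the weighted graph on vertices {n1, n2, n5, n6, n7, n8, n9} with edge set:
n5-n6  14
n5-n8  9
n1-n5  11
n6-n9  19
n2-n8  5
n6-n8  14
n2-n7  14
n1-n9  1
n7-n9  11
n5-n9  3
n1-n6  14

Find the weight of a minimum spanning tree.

43

Kruskal's algorithm — process edges by increasing weight (ties by edge label):
n1-n9 (1): add — endpoints in different components.
n5-n9 (3): add — endpoints in different components.
n2-n8 (5): add — endpoints in different components.
n5-n8 (9): add — endpoints in different components.
n1-n5 (11): skip — n5 and n1 already connected.
n7-n9 (11): add — endpoints in different components.
n1-n6 (14): add — endpoints in different components.
MST edges: n1-n9, n5-n9, n2-n8, n5-n8, n7-n9, n1-n6; total weight 1+3+5+9+11+14 = 43.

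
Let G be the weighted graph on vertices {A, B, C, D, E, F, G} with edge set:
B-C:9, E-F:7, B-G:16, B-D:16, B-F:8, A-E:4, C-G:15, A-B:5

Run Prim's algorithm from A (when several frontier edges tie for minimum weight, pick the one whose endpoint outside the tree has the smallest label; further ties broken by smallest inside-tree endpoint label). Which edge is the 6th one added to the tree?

Grow the tree from A using Prim:
Step 1: cheapest edge leaving the tree is A-E (4); add E.
Step 2: cheapest edge leaving the tree is A-B (5); add B.
Step 3: cheapest edge leaving the tree is E-F (7); add F.
Step 4: cheapest edge leaving the tree is B-C (9); add C.
Step 5: cheapest edge leaving the tree is C-G (15); add G.
Step 6: cheapest edge leaving the tree is B-D (16); add D.
The 6th edge added is B-D.

B-D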